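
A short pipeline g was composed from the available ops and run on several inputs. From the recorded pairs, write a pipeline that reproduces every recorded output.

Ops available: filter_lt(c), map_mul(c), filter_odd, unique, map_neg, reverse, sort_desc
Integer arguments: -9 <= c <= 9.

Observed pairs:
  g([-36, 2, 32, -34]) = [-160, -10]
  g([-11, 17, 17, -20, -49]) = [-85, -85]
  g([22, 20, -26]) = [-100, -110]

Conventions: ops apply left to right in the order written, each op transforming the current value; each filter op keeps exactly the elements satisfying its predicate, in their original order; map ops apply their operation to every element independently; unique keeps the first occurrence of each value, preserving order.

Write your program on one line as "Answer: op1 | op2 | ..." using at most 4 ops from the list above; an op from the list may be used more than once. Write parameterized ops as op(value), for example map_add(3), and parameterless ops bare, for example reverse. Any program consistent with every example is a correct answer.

map_mul(5) | map_neg | filter_lt(-2) | reverse

Check, running the answer program on each example:
  [-36, 2, 32, -34] -> [-180, 10, 160, -170] -> [180, -10, -160, 170] -> [-10, -160] -> [-160, -10]
  [-11, 17, 17, -20, -49] -> [-55, 85, 85, -100, -245] -> [55, -85, -85, 100, 245] -> [-85, -85] -> [-85, -85]
  [22, 20, -26] -> [110, 100, -130] -> [-110, -100, 130] -> [-110, -100] -> [-100, -110]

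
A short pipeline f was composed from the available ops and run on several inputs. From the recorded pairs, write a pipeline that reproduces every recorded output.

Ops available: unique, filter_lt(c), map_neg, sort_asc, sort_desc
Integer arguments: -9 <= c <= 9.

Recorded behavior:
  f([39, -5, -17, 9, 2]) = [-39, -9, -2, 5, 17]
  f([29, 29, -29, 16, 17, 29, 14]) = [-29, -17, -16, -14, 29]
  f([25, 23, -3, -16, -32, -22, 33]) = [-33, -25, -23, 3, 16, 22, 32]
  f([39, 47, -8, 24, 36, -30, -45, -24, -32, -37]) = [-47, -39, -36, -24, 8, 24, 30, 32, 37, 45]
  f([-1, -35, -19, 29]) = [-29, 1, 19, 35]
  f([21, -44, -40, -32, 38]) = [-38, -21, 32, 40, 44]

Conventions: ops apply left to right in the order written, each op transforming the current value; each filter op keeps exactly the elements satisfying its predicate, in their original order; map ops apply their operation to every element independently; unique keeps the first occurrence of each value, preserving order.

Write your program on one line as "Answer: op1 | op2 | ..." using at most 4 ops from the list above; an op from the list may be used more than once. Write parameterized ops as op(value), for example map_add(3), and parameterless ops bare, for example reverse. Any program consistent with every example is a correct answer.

map_neg | unique | sort_asc

Check, running the answer program on each example:
  [39, -5, -17, 9, 2] -> [-39, 5, 17, -9, -2] -> [-39, 5, 17, -9, -2] -> [-39, -9, -2, 5, 17]
  [29, 29, -29, 16, 17, 29, 14] -> [-29, -29, 29, -16, -17, -29, -14] -> [-29, 29, -16, -17, -14] -> [-29, -17, -16, -14, 29]
  [25, 23, -3, -16, -32, -22, 33] -> [-25, -23, 3, 16, 32, 22, -33] -> [-25, -23, 3, 16, 32, 22, -33] -> [-33, -25, -23, 3, 16, 22, 32]
  [39, 47, -8, 24, 36, -30, -45, -24, -32, -37] -> [-39, -47, 8, -24, -36, 30, 45, 24, 32, 37] -> [-39, -47, 8, -24, -36, 30, 45, 24, 32, 37] -> [-47, -39, -36, -24, 8, 24, 30, 32, 37, 45]
  [-1, -35, -19, 29] -> [1, 35, 19, -29] -> [1, 35, 19, -29] -> [-29, 1, 19, 35]
  [21, -44, -40, -32, 38] -> [-21, 44, 40, 32, -38] -> [-21, 44, 40, 32, -38] -> [-38, -21, 32, 40, 44]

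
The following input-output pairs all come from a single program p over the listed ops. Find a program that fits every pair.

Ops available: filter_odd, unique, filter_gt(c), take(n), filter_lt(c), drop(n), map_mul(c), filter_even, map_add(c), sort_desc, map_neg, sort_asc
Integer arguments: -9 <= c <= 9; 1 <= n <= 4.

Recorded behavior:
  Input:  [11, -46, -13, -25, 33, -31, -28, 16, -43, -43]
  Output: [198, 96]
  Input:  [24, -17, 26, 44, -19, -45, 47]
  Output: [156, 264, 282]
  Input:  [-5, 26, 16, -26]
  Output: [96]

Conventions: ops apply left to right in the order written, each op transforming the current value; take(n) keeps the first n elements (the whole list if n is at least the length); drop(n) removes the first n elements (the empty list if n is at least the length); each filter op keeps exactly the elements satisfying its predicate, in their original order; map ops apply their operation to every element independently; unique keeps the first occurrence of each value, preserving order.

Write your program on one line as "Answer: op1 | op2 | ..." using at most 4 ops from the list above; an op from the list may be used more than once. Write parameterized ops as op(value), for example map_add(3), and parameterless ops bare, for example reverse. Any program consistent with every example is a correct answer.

drop(2) | filter_gt(-4) | map_mul(6)

Check, running the answer program on each example:
  [11, -46, -13, -25, 33, -31, -28, 16, -43, -43] -> [-13, -25, 33, -31, -28, 16, -43, -43] -> [33, 16] -> [198, 96]
  [24, -17, 26, 44, -19, -45, 47] -> [26, 44, -19, -45, 47] -> [26, 44, 47] -> [156, 264, 282]
  [-5, 26, 16, -26] -> [16, -26] -> [16] -> [96]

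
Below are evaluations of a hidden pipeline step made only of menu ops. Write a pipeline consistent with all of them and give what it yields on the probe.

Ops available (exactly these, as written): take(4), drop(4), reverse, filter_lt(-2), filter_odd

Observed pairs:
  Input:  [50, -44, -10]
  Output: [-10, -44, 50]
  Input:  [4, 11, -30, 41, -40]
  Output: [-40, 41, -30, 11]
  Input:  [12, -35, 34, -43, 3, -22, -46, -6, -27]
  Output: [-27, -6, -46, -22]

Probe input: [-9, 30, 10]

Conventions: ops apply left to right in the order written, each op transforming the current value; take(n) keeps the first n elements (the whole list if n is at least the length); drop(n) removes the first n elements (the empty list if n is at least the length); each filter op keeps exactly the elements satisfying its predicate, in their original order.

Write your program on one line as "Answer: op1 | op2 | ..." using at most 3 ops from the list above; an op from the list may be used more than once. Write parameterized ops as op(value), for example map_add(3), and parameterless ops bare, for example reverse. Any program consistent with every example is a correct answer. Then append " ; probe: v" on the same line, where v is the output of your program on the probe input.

reverse | take(4) ; probe: [10, 30, -9]

Check, running the answer program on each example:
  [50, -44, -10] -> [-10, -44, 50] -> [-10, -44, 50]
  [4, 11, -30, 41, -40] -> [-40, 41, -30, 11, 4] -> [-40, 41, -30, 11]
  [12, -35, 34, -43, 3, -22, -46, -6, -27] -> [-27, -6, -46, -22, 3, -43, 34, -35, 12] -> [-27, -6, -46, -22]
  probe: [-9, 30, 10] -> [10, 30, -9] -> [10, 30, -9]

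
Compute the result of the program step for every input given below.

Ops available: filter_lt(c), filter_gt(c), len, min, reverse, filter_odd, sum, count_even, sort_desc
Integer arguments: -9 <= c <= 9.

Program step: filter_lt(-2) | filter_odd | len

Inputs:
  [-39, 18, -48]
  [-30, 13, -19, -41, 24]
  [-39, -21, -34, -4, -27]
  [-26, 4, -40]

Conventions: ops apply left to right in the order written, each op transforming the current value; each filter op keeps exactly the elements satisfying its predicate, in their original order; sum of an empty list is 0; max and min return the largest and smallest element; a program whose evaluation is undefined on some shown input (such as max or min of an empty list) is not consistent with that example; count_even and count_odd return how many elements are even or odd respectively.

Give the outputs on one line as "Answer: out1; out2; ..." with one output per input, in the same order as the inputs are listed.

Execution, op by op:
  [-39, 18, -48] -> [-39, -48] -> [-39] -> 1
  [-30, 13, -19, -41, 24] -> [-30, -19, -41] -> [-19, -41] -> 2
  [-39, -21, -34, -4, -27] -> [-39, -21, -34, -4, -27] -> [-39, -21, -27] -> 3
  [-26, 4, -40] -> [-26, -40] -> [] -> 0

1; 2; 3; 0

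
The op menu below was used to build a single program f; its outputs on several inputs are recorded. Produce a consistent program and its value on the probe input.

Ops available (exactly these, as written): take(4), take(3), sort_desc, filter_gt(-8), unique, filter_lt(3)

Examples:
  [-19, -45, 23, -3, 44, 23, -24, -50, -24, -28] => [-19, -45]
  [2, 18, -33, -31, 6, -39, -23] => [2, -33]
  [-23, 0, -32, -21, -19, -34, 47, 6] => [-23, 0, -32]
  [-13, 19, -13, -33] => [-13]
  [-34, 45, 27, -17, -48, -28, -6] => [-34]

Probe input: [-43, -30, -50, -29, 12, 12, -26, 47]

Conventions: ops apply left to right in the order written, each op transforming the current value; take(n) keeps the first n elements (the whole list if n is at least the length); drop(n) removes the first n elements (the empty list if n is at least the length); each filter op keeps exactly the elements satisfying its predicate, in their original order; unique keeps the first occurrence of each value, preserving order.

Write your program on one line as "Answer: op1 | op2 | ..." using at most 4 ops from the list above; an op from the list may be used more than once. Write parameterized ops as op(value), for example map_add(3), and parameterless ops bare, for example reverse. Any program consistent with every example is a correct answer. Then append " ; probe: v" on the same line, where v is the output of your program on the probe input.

take(3) | unique | filter_lt(3) ; probe: [-43, -30, -50]

Check, running the answer program on each example:
  [-19, -45, 23, -3, 44, 23, -24, -50, -24, -28] -> [-19, -45, 23] -> [-19, -45, 23] -> [-19, -45]
  [2, 18, -33, -31, 6, -39, -23] -> [2, 18, -33] -> [2, 18, -33] -> [2, -33]
  [-23, 0, -32, -21, -19, -34, 47, 6] -> [-23, 0, -32] -> [-23, 0, -32] -> [-23, 0, -32]
  [-13, 19, -13, -33] -> [-13, 19, -13] -> [-13, 19] -> [-13]
  [-34, 45, 27, -17, -48, -28, -6] -> [-34, 45, 27] -> [-34, 45, 27] -> [-34]
  probe: [-43, -30, -50, -29, 12, 12, -26, 47] -> [-43, -30, -50] -> [-43, -30, -50] -> [-43, -30, -50]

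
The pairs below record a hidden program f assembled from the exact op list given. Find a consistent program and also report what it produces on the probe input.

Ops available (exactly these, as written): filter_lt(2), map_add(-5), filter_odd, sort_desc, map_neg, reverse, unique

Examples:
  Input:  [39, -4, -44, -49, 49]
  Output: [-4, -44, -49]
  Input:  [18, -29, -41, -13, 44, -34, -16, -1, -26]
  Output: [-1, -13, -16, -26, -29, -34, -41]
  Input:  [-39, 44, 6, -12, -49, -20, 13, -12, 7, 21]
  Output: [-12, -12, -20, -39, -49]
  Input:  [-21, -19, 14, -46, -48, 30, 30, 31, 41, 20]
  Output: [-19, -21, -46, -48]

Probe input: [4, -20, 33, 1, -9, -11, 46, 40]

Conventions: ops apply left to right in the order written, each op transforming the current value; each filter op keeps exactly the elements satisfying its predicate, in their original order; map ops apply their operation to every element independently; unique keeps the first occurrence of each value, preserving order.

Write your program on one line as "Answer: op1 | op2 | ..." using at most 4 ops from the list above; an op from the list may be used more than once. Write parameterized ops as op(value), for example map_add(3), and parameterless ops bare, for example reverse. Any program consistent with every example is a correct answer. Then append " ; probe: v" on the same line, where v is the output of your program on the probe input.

reverse | filter_lt(2) | sort_desc ; probe: [1, -9, -11, -20]

Check, running the answer program on each example:
  [39, -4, -44, -49, 49] -> [49, -49, -44, -4, 39] -> [-49, -44, -4] -> [-4, -44, -49]
  [18, -29, -41, -13, 44, -34, -16, -1, -26] -> [-26, -1, -16, -34, 44, -13, -41, -29, 18] -> [-26, -1, -16, -34, -13, -41, -29] -> [-1, -13, -16, -26, -29, -34, -41]
  [-39, 44, 6, -12, -49, -20, 13, -12, 7, 21] -> [21, 7, -12, 13, -20, -49, -12, 6, 44, -39] -> [-12, -20, -49, -12, -39] -> [-12, -12, -20, -39, -49]
  [-21, -19, 14, -46, -48, 30, 30, 31, 41, 20] -> [20, 41, 31, 30, 30, -48, -46, 14, -19, -21] -> [-48, -46, -19, -21] -> [-19, -21, -46, -48]
  probe: [4, -20, 33, 1, -9, -11, 46, 40] -> [40, 46, -11, -9, 1, 33, -20, 4] -> [-11, -9, 1, -20] -> [1, -9, -11, -20]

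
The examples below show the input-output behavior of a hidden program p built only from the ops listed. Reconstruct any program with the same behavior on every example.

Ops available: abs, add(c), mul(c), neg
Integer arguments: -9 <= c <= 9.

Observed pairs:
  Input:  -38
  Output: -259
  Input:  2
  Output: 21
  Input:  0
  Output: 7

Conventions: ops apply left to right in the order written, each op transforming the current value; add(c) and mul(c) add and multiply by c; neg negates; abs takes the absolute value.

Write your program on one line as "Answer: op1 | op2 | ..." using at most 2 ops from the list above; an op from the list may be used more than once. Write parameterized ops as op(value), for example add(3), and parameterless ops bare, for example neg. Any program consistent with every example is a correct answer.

add(1) | mul(7)

Check, running the answer program on each example:
  -38 -> -37 -> -259
  2 -> 3 -> 21
  0 -> 1 -> 7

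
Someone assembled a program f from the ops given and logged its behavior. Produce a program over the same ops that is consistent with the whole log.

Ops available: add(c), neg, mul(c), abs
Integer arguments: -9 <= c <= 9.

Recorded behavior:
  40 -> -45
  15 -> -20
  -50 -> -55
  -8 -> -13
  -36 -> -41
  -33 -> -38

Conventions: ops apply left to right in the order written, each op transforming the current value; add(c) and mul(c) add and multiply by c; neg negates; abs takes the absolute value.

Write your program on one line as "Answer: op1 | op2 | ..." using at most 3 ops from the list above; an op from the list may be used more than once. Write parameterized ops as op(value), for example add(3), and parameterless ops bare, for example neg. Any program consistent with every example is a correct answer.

abs | neg | add(-5)

Check, running the answer program on each example:
  40 -> 40 -> -40 -> -45
  15 -> 15 -> -15 -> -20
  -50 -> 50 -> -50 -> -55
  -8 -> 8 -> -8 -> -13
  -36 -> 36 -> -36 -> -41
  -33 -> 33 -> -33 -> -38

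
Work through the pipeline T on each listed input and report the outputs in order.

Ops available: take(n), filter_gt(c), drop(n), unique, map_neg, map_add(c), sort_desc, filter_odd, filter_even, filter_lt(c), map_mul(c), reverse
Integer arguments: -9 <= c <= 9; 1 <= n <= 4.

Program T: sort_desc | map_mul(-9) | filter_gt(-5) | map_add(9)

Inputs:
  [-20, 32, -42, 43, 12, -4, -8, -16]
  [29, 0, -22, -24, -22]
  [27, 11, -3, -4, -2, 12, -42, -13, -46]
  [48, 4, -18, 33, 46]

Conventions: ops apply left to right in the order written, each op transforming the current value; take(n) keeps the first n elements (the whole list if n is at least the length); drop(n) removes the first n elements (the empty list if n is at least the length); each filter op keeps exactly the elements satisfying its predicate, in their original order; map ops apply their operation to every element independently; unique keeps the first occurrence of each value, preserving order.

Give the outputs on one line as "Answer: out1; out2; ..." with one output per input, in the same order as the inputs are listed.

Execution, op by op:
  [-20, 32, -42, 43, 12, -4, -8, -16] -> [43, 32, 12, -4, -8, -16, -20, -42] -> [-387, -288, -108, 36, 72, 144, 180, 378] -> [36, 72, 144, 180, 378] -> [45, 81, 153, 189, 387]
  [29, 0, -22, -24, -22] -> [29, 0, -22, -22, -24] -> [-261, 0, 198, 198, 216] -> [0, 198, 198, 216] -> [9, 207, 207, 225]
  [27, 11, -3, -4, -2, 12, -42, -13, -46] -> [27, 12, 11, -2, -3, -4, -13, -42, -46] -> [-243, -108, -99, 18, 27, 36, 117, 378, 414] -> [18, 27, 36, 117, 378, 414] -> [27, 36, 45, 126, 387, 423]
  [48, 4, -18, 33, 46] -> [48, 46, 33, 4, -18] -> [-432, -414, -297, -36, 162] -> [162] -> [171]

[45, 81, 153, 189, 387]; [9, 207, 207, 225]; [27, 36, 45, 126, 387, 423]; [171]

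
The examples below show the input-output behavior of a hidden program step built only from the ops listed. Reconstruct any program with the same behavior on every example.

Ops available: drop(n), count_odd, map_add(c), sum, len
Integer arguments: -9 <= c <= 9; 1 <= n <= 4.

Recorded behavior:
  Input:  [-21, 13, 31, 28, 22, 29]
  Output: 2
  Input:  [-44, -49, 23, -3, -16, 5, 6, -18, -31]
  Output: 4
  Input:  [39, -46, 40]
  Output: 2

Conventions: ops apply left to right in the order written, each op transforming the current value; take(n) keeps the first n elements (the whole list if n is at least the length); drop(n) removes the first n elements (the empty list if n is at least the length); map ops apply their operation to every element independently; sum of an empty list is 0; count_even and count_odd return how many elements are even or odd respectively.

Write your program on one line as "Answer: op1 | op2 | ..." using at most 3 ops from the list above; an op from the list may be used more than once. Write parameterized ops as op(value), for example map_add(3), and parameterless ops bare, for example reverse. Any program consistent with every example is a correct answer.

map_add(5) | count_odd

Check, running the answer program on each example:
  [-21, 13, 31, 28, 22, 29] -> [-16, 18, 36, 33, 27, 34] -> 2
  [-44, -49, 23, -3, -16, 5, 6, -18, -31] -> [-39, -44, 28, 2, -11, 10, 11, -13, -26] -> 4
  [39, -46, 40] -> [44, -41, 45] -> 2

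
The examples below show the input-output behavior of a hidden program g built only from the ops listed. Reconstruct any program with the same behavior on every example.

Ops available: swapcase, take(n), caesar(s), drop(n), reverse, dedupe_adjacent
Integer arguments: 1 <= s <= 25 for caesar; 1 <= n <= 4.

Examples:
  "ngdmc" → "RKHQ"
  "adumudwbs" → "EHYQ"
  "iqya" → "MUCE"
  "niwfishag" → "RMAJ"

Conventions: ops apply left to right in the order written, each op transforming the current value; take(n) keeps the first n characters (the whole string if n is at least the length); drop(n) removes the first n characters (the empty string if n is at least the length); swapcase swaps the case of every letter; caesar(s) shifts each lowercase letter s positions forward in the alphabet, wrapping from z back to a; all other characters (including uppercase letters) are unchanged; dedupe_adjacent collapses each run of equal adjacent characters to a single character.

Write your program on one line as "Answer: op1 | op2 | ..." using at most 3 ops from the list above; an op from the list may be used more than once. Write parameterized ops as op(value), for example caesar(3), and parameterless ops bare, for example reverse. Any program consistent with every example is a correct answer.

caesar(4) | take(4) | swapcase

Check, running the answer program on each example:
  "ngdmc" -> "rkhqg" -> "rkhq" -> "RKHQ"
  "adumudwbs" -> "ehyqyhafw" -> "ehyq" -> "EHYQ"
  "iqya" -> "muce" -> "muce" -> "MUCE"
  "niwfishag" -> "rmajmwlek" -> "rmaj" -> "RMAJ"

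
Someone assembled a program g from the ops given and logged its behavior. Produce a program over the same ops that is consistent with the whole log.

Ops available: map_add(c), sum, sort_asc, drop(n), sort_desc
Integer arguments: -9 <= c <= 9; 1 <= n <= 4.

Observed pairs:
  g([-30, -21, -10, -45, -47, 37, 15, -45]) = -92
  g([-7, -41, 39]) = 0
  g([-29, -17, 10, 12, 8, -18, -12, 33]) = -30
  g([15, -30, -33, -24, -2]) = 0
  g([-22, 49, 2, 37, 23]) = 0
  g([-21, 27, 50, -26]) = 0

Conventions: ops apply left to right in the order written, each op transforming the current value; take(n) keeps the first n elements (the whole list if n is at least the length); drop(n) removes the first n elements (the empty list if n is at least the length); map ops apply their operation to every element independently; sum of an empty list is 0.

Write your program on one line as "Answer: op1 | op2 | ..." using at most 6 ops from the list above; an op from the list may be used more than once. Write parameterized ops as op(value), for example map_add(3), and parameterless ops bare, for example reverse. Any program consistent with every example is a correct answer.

drop(4) | sort_asc | sort_desc | drop(2) | sum

Check, running the answer program on each example:
  [-30, -21, -10, -45, -47, 37, 15, -45] -> [-47, 37, 15, -45] -> [-47, -45, 15, 37] -> [37, 15, -45, -47] -> [-45, -47] -> -92
  [-7, -41, 39] -> [] -> [] -> [] -> [] -> 0
  [-29, -17, 10, 12, 8, -18, -12, 33] -> [8, -18, -12, 33] -> [-18, -12, 8, 33] -> [33, 8, -12, -18] -> [-12, -18] -> -30
  [15, -30, -33, -24, -2] -> [-2] -> [-2] -> [-2] -> [] -> 0
  [-22, 49, 2, 37, 23] -> [23] -> [23] -> [23] -> [] -> 0
  [-21, 27, 50, -26] -> [] -> [] -> [] -> [] -> 0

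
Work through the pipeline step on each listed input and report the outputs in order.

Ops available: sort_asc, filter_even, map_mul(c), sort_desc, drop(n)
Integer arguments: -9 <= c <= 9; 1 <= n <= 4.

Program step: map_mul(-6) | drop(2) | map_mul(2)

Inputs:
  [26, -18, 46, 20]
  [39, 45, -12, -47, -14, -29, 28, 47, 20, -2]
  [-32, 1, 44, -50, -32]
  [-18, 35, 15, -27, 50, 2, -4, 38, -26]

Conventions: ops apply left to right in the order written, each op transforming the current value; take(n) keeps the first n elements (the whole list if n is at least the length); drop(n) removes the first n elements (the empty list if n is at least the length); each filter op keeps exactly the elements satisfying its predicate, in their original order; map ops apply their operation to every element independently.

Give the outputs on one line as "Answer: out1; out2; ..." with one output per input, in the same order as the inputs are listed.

[-552, -240]; [144, 564, 168, 348, -336, -564, -240, 24]; [-528, 600, 384]; [-180, 324, -600, -24, 48, -456, 312]

Execution, op by op:
  [26, -18, 46, 20] -> [-156, 108, -276, -120] -> [-276, -120] -> [-552, -240]
  [39, 45, -12, -47, -14, -29, 28, 47, 20, -2] -> [-234, -270, 72, 282, 84, 174, -168, -282, -120, 12] -> [72, 282, 84, 174, -168, -282, -120, 12] -> [144, 564, 168, 348, -336, -564, -240, 24]
  [-32, 1, 44, -50, -32] -> [192, -6, -264, 300, 192] -> [-264, 300, 192] -> [-528, 600, 384]
  [-18, 35, 15, -27, 50, 2, -4, 38, -26] -> [108, -210, -90, 162, -300, -12, 24, -228, 156] -> [-90, 162, -300, -12, 24, -228, 156] -> [-180, 324, -600, -24, 48, -456, 312]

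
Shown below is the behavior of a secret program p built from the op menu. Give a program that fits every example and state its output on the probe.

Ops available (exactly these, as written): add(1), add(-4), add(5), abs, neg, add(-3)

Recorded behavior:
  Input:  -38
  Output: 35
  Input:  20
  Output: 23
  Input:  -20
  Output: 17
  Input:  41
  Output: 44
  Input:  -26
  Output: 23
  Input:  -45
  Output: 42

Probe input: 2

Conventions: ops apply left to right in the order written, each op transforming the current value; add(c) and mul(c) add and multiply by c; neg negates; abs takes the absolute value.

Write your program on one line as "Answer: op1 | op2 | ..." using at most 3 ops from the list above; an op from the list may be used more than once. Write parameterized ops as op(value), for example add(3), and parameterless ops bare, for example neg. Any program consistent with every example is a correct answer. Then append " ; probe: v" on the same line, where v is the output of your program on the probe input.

neg | add(-3) | abs ; probe: 5

Check, running the answer program on each example:
  -38 -> 38 -> 35 -> 35
  20 -> -20 -> -23 -> 23
  -20 -> 20 -> 17 -> 17
  41 -> -41 -> -44 -> 44
  -26 -> 26 -> 23 -> 23
  -45 -> 45 -> 42 -> 42
  probe: 2 -> -2 -> -5 -> 5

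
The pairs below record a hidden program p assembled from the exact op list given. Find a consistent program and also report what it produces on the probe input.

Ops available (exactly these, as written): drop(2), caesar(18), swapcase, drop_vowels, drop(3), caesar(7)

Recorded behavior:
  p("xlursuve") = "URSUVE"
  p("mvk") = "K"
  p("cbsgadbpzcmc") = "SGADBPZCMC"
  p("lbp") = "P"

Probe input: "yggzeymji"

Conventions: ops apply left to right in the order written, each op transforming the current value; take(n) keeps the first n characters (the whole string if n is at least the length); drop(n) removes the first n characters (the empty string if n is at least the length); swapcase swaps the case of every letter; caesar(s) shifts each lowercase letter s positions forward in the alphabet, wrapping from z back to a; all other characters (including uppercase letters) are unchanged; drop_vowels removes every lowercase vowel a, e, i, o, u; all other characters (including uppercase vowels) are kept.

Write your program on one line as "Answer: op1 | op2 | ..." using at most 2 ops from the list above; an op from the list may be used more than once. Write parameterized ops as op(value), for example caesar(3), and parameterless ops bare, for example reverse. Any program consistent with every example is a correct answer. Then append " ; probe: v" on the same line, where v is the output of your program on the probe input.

drop(2) | swapcase ; probe: "GZEYMJI"

Check, running the answer program on each example:
  "xlursuve" -> "ursuve" -> "URSUVE"
  "mvk" -> "k" -> "K"
  "cbsgadbpzcmc" -> "sgadbpzcmc" -> "SGADBPZCMC"
  "lbp" -> "p" -> "P"
  probe: "yggzeymji" -> "gzeymji" -> "GZEYMJI"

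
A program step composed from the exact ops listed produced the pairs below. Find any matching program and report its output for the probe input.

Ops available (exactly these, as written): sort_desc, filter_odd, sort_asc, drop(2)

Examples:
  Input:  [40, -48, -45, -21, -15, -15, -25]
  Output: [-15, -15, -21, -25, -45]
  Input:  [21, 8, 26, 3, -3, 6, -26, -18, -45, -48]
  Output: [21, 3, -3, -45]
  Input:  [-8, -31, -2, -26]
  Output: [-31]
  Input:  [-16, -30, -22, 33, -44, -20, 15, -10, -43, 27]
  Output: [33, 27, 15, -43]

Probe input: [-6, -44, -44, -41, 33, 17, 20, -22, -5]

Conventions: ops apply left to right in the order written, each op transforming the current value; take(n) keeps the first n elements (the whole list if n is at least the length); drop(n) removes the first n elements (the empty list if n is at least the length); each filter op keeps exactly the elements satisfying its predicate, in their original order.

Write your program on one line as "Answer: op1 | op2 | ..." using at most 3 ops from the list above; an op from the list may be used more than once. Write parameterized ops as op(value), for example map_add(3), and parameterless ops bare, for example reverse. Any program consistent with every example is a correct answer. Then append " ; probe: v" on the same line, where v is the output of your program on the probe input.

filter_odd | sort_desc ; probe: [33, 17, -5, -41]

Check, running the answer program on each example:
  [40, -48, -45, -21, -15, -15, -25] -> [-45, -21, -15, -15, -25] -> [-15, -15, -21, -25, -45]
  [21, 8, 26, 3, -3, 6, -26, -18, -45, -48] -> [21, 3, -3, -45] -> [21, 3, -3, -45]
  [-8, -31, -2, -26] -> [-31] -> [-31]
  [-16, -30, -22, 33, -44, -20, 15, -10, -43, 27] -> [33, 15, -43, 27] -> [33, 27, 15, -43]
  probe: [-6, -44, -44, -41, 33, 17, 20, -22, -5] -> [-41, 33, 17, -5] -> [33, 17, -5, -41]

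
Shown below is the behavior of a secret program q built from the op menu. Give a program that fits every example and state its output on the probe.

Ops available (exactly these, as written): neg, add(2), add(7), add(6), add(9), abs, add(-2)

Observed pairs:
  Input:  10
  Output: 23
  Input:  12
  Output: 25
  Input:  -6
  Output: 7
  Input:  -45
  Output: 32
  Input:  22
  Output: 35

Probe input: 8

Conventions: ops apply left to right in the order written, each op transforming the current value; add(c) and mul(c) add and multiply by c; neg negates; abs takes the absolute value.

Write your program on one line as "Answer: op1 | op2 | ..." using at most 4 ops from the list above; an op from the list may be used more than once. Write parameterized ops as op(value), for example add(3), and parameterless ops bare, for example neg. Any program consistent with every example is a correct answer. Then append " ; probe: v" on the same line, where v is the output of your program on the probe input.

add(6) | add(7) | abs ; probe: 21

Check, running the answer program on each example:
  10 -> 16 -> 23 -> 23
  12 -> 18 -> 25 -> 25
  -6 -> 0 -> 7 -> 7
  -45 -> -39 -> -32 -> 32
  22 -> 28 -> 35 -> 35
  probe: 8 -> 14 -> 21 -> 21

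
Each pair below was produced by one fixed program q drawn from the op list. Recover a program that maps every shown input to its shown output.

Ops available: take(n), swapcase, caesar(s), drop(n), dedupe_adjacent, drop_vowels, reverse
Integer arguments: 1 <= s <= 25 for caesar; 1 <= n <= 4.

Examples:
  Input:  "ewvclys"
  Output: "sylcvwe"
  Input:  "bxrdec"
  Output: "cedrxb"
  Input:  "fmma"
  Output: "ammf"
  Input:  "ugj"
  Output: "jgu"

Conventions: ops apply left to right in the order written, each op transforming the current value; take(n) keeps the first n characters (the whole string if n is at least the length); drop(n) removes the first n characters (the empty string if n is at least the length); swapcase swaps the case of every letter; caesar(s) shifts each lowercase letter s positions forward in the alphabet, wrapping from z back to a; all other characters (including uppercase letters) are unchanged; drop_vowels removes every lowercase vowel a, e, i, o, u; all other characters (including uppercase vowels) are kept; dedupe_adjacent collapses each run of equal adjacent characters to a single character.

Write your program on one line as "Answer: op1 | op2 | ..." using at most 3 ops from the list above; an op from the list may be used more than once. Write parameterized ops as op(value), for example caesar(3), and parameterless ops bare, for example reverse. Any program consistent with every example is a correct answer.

swapcase | reverse | swapcase

Check, running the answer program on each example:
  "ewvclys" -> "EWVCLYS" -> "SYLCVWE" -> "sylcvwe"
  "bxrdec" -> "BXRDEC" -> "CEDRXB" -> "cedrxb"
  "fmma" -> "FMMA" -> "AMMF" -> "ammf"
  "ugj" -> "UGJ" -> "JGU" -> "jgu"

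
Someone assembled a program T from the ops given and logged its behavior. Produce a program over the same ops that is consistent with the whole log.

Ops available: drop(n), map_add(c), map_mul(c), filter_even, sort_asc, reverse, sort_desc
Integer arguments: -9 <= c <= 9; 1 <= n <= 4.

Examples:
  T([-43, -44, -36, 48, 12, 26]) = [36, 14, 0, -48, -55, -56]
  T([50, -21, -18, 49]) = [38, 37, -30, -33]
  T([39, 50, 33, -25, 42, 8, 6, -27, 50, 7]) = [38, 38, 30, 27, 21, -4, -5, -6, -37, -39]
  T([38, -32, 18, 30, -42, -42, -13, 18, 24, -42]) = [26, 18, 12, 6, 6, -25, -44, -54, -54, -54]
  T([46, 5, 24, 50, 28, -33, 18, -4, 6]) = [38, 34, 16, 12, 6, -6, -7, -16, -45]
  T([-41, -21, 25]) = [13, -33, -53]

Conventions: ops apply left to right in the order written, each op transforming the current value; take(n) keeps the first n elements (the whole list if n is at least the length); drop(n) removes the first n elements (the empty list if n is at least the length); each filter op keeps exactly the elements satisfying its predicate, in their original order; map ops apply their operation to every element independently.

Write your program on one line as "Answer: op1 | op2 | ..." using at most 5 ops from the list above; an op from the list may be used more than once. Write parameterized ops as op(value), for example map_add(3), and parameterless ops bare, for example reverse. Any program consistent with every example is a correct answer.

map_add(-6) | reverse | map_add(-6) | sort_desc

Check, running the answer program on each example:
  [-43, -44, -36, 48, 12, 26] -> [-49, -50, -42, 42, 6, 20] -> [20, 6, 42, -42, -50, -49] -> [14, 0, 36, -48, -56, -55] -> [36, 14, 0, -48, -55, -56]
  [50, -21, -18, 49] -> [44, -27, -24, 43] -> [43, -24, -27, 44] -> [37, -30, -33, 38] -> [38, 37, -30, -33]
  [39, 50, 33, -25, 42, 8, 6, -27, 50, 7] -> [33, 44, 27, -31, 36, 2, 0, -33, 44, 1] -> [1, 44, -33, 0, 2, 36, -31, 27, 44, 33] -> [-5, 38, -39, -6, -4, 30, -37, 21, 38, 27] -> [38, 38, 30, 27, 21, -4, -5, -6, -37, -39]
  [38, -32, 18, 30, -42, -42, -13, 18, 24, -42] -> [32, -38, 12, 24, -48, -48, -19, 12, 18, -48] -> [-48, 18, 12, -19, -48, -48, 24, 12, -38, 32] -> [-54, 12, 6, -25, -54, -54, 18, 6, -44, 26] -> [26, 18, 12, 6, 6, -25, -44, -54, -54, -54]
  [46, 5, 24, 50, 28, -33, 18, -4, 6] -> [40, -1, 18, 44, 22, -39, 12, -10, 0] -> [0, -10, 12, -39, 22, 44, 18, -1, 40] -> [-6, -16, 6, -45, 16, 38, 12, -7, 34] -> [38, 34, 16, 12, 6, -6, -7, -16, -45]
  [-41, -21, 25] -> [-47, -27, 19] -> [19, -27, -47] -> [13, -33, -53] -> [13, -33, -53]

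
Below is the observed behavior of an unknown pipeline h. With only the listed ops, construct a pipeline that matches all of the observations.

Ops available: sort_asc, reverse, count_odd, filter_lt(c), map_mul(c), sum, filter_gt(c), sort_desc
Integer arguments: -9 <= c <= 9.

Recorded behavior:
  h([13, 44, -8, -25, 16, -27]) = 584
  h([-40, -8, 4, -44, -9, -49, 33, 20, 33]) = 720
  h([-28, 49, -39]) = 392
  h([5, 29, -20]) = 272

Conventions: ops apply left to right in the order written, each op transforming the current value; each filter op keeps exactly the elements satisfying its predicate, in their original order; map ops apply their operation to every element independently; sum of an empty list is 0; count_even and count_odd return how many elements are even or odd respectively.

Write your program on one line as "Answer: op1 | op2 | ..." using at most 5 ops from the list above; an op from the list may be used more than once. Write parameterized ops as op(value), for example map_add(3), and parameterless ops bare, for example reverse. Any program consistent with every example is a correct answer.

filter_gt(-6) | sort_desc | map_mul(8) | sort_asc | sum

Check, running the answer program on each example:
  [13, 44, -8, -25, 16, -27] -> [13, 44, 16] -> [44, 16, 13] -> [352, 128, 104] -> [104, 128, 352] -> 584
  [-40, -8, 4, -44, -9, -49, 33, 20, 33] -> [4, 33, 20, 33] -> [33, 33, 20, 4] -> [264, 264, 160, 32] -> [32, 160, 264, 264] -> 720
  [-28, 49, -39] -> [49] -> [49] -> [392] -> [392] -> 392
  [5, 29, -20] -> [5, 29] -> [29, 5] -> [232, 40] -> [40, 232] -> 272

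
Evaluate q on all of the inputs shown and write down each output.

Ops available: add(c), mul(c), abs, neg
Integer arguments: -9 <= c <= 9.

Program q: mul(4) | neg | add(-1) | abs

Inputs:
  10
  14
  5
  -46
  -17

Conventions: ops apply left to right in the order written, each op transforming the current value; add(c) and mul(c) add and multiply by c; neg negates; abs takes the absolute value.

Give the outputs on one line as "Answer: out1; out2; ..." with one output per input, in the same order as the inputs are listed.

41; 57; 21; 183; 67

Execution, op by op:
  10 -> 40 -> -40 -> -41 -> 41
  14 -> 56 -> -56 -> -57 -> 57
  5 -> 20 -> -20 -> -21 -> 21
  -46 -> -184 -> 184 -> 183 -> 183
  -17 -> -68 -> 68 -> 67 -> 67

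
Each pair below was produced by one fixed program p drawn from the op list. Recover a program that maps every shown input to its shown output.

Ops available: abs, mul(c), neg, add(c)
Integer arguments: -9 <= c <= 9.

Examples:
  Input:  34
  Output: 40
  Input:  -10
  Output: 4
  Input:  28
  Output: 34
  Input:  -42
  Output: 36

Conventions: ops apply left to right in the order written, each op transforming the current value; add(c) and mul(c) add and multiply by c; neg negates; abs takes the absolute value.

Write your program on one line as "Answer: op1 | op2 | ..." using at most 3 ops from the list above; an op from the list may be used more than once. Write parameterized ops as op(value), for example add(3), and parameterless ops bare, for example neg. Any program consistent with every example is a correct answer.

neg | add(-6) | abs

Check, running the answer program on each example:
  34 -> -34 -> -40 -> 40
  -10 -> 10 -> 4 -> 4
  28 -> -28 -> -34 -> 34
  -42 -> 42 -> 36 -> 36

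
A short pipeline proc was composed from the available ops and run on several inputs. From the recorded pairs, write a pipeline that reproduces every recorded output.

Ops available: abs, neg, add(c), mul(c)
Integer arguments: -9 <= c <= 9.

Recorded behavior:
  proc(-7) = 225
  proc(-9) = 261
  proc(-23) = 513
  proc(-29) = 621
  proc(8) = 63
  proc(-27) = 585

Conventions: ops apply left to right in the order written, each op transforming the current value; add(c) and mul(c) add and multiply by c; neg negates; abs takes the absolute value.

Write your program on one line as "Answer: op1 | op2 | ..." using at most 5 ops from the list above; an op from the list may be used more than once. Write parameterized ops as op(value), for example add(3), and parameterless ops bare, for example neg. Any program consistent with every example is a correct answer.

add(-5) | mul(-3) | abs | mul(6) | add(9)

Check, running the answer program on each example:
  -7 -> -12 -> 36 -> 36 -> 216 -> 225
  -9 -> -14 -> 42 -> 42 -> 252 -> 261
  -23 -> -28 -> 84 -> 84 -> 504 -> 513
  -29 -> -34 -> 102 -> 102 -> 612 -> 621
  8 -> 3 -> -9 -> 9 -> 54 -> 63
  -27 -> -32 -> 96 -> 96 -> 576 -> 585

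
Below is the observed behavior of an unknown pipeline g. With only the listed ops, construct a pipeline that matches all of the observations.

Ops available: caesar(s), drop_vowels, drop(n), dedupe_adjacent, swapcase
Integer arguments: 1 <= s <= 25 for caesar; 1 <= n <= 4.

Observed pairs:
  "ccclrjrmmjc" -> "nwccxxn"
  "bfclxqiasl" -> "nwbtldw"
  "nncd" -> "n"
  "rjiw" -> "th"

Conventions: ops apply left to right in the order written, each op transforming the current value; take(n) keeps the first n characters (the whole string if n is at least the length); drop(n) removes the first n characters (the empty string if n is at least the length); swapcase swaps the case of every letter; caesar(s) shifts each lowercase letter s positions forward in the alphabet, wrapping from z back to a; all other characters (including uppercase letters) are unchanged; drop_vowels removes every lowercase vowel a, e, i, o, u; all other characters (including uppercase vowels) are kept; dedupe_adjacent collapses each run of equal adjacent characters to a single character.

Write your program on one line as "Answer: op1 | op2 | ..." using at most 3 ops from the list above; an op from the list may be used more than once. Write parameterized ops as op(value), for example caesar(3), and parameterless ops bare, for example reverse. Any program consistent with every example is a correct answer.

drop(2) | caesar(11) | drop_vowels

Check, running the answer program on each example:
  "ccclrjrmmjc" -> "clrjrmmjc" -> "nwcucxxun" -> "nwccxxn"
  "bfclxqiasl" -> "clxqiasl" -> "nwibtldw" -> "nwbtldw"
  "nncd" -> "cd" -> "no" -> "n"
  "rjiw" -> "iw" -> "th" -> "th"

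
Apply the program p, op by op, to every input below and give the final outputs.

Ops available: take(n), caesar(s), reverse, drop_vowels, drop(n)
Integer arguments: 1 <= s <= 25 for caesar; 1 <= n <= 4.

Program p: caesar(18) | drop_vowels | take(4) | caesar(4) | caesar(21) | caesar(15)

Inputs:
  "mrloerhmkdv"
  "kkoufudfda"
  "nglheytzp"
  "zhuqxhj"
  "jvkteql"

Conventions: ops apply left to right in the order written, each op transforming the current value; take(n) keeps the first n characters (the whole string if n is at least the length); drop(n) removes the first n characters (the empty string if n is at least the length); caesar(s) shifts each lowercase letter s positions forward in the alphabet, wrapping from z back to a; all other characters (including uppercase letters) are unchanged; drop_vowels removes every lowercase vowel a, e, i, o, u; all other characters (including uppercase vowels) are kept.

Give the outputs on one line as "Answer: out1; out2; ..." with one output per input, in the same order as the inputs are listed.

"xruk"; "qqua"; "tmrn"; "fnad"; "pbqz"

Execution, op by op:
  "mrloerhmkdv" -> "ejdgwjzecvn" -> "jdgwjzcvn" -> "jdgw" -> "nhka" -> "icfv" -> "xruk"
  "kkoufudfda" -> "ccgmxmvxvs" -> "ccgmxmvxvs" -> "ccgm" -> "ggkq" -> "bbfl" -> "qqua"
  "nglheytzp" -> "fydzwqlrh" -> "fydzwqlrh" -> "fydz" -> "jchd" -> "excy" -> "tmrn"
  "zhuqxhj" -> "rzmipzb" -> "rzmpzb" -> "rzmp" -> "vdqt" -> "qylo" -> "fnad"
  "jvkteql" -> "bnclwid" -> "bnclwd" -> "bncl" -> "frgp" -> "ambk" -> "pbqz"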